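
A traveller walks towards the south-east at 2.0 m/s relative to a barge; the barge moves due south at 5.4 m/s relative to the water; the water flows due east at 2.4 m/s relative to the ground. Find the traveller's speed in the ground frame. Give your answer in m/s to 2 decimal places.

In east/north components (m/s): traveller relative to barge = (1.414, -1.414); barge relative to water = (0.000, -5.400); water relative to ground = (2.400, 0.000).
Sum = (3.814, -6.814) m/s.
Speed = |(3.814, -6.814)| = 7.809 m/s.

7.81 m/s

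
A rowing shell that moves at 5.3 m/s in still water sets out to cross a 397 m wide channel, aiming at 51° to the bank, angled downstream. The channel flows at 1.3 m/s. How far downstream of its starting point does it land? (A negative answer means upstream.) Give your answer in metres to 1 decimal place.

Perpendicular speed = 4.119 m/s; crossing time = 397 / 4.119 = 96.386 s.
Net downstream speed = 4.635 m/s.
Drift = 4.635 × 96.386 = 446.786 m (downstream).

446.8 m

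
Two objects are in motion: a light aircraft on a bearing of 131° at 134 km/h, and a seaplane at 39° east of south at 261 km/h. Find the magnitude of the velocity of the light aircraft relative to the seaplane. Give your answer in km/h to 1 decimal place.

Taking east as x and north as y: light aircraft velocity = (101.131, -87.912) km/h; seaplane velocity = (164.253, -202.835) km/h.
Velocity of light aircraft relative to seaplane = (101.131, -87.912) − (164.253, -202.835) = (-63.122, 114.923) km/h.
Magnitude = |(-63.122, 114.923)| = 131.117 km/h.

131.1 km/h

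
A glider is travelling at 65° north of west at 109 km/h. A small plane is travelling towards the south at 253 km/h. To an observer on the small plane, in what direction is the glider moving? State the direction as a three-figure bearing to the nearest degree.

353°

Taking east as x and north as y: glider velocity = (-46.065, 98.788) km/h; small plane velocity = (0.000, -253.000) km/h.
Velocity of glider relative to small plane = (-46.065, 98.788) − (0.000, -253.000) = (-46.065, 351.788) km/h.
Bearing = atan2(-46.07, 351.79) = 352.54° clockwise from north.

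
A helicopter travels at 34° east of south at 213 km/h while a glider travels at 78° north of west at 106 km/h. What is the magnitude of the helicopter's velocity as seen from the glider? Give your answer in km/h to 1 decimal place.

313.8 km/h

Taking east as x and north as y: helicopter velocity = (119.108, -176.585) km/h; glider velocity = (-22.039, 103.684) km/h.
Velocity of helicopter relative to glider = (119.108, -176.585) − (-22.039, 103.684) = (141.147, -280.269) km/h.
Magnitude = |(141.147, -280.269)| = 313.804 km/h.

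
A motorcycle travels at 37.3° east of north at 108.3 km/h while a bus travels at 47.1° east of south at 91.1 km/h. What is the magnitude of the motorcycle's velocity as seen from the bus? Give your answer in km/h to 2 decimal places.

148.17 km/h

Taking east as x and north as y: motorcycle velocity = (65.629, 86.150) km/h; bus velocity = (66.735, -62.014) km/h.
Velocity of motorcycle relative to bus = (65.629, 86.150) − (66.735, -62.014) = (-1.106, 148.163) km/h.
Magnitude = |(-1.106, 148.163)| = 148.168 km/h.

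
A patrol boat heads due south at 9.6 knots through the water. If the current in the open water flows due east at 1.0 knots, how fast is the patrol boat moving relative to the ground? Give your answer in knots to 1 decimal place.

Taking east as x and north as y: velocity relative to the water = (0.000, -9.600) knots; the water relative to ground = (1.000, 0.000) knots.
Velocity relative to ground = (0.000, -9.600) + (1.000, 0.000) = (1.000, -9.600) knots.
Speed = |(1.000, -9.600)| = 9.652 knots.

9.7 knots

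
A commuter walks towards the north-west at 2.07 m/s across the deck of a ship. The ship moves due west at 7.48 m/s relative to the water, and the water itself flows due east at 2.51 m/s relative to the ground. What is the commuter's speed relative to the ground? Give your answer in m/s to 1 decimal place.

6.6 m/s

In east/north components (m/s): commuter relative to ship = (-1.464, 1.464); ship relative to water = (-7.480, 0.000); water relative to ground = (2.510, 0.000).
Sum = (-6.434, 1.464) m/s.
Speed = |(-6.434, 1.464)| = 6.598 m/s.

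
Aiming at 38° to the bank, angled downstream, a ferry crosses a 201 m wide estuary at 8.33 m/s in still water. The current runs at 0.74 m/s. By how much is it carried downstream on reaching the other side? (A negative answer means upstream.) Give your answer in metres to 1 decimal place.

286.3 m

Perpendicular speed = 5.128 m/s; crossing time = 201 / 5.128 = 39.193 s.
Net downstream speed = 7.304 m/s.
Drift = 7.304 × 39.193 = 286.271 m (downstream).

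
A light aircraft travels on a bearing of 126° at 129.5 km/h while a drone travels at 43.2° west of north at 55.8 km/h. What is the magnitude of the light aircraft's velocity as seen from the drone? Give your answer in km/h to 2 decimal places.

Taking east as x and north as y: light aircraft velocity = (104.768, -76.118) km/h; drone velocity = (-38.198, 40.676) km/h.
Velocity of light aircraft relative to drone = (104.768, -76.118) − (-38.198, 40.676) = (142.965, -116.795) km/h.
Magnitude = |(142.965, -116.795)| = 184.608 km/h.

184.61 km/h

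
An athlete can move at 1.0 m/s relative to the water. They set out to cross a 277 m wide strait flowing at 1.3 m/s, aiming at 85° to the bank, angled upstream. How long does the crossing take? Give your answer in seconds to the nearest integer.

The component of the athlete's velocity perpendicular to the bank is 1.0 × sin 85° = 0.996 m/s.
Only the cross-stream component determines the crossing time; the current contributes nothing perpendicular to the bank.
Time = 277 / 0.996 = 278.058 s.

278 s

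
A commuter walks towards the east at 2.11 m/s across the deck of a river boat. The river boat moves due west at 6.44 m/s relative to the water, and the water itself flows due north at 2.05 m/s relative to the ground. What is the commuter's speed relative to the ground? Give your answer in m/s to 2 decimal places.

4.79 m/s

In east/north components (m/s): commuter relative to river boat = (2.110, 0.000); river boat relative to water = (-6.440, 0.000); water relative to ground = (0.000, 2.050).
Sum = (-4.330, 2.050) m/s.
Speed = |(-4.330, 2.050)| = 4.791 m/s.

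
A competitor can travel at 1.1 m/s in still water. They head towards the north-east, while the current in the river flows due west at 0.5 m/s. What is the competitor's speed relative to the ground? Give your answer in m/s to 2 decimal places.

0.83 m/s

Taking east as x and north as y: velocity relative to the water = (0.778, 0.778) m/s; the water relative to ground = (-0.500, 0.000) m/s.
Velocity relative to ground = (0.778, 0.778) + (-0.500, 0.000) = (0.278, 0.778) m/s.
Speed = |(0.278, 0.778)| = 0.826 m/s.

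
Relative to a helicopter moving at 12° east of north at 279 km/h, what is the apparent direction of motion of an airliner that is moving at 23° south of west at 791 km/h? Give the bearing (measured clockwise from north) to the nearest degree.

Taking east as x and north as y: airliner velocity = (-728.119, -309.068) km/h; helicopter velocity = (58.007, 272.903) km/h.
Velocity of airliner relative to helicopter = (-728.119, -309.068) − (58.007, 272.903) = (-786.127, -581.972) km/h.
Bearing = atan2(-786.13, -581.97) = 233.49° clockwise from north.

233°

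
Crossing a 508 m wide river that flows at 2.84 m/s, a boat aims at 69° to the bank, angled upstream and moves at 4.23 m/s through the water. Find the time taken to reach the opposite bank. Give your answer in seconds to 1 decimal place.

128.6 s

The component of the boat's velocity perpendicular to the bank is 4.23 × sin 69° = 3.949 m/s.
The current is parallel to the bank, so it does not affect the crossing time.
Time = 508 / 3.949 = 128.639 s.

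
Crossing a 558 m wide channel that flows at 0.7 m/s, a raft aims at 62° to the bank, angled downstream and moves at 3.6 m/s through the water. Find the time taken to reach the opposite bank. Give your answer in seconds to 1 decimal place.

175.5 s

The component of the raft's velocity perpendicular to the bank is 3.6 × sin 62° = 3.179 m/s.
The current is parallel to the bank, so it does not affect the crossing time.
Time = 558 / 3.179 = 175.548 s.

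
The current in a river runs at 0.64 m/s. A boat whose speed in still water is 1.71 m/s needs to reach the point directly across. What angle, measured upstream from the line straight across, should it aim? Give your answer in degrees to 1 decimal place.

To cancel the current, the upstream component of the boat's velocity must equal the flow: 1.71 sin θ = 0.64.
sin θ = 0.64 / 1.71 = 0.3743.
θ = arcsin(0.3743) = 21.979°.

22.0°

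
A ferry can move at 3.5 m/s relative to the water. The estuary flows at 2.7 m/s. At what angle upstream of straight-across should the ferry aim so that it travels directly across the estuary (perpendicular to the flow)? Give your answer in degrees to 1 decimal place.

To cancel the current, the upstream component of the ferry's velocity must equal the flow: 3.5 sin θ = 2.7.
sin θ = 2.7 / 3.5 = 0.7714.
θ = arcsin(0.7714) = 50.482°.

50.5°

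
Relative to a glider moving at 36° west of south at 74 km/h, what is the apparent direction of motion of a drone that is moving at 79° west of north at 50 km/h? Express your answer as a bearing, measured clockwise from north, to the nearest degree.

Taking east as x and north as y: drone velocity = (-49.081, 9.540) km/h; glider velocity = (-43.496, -59.867) km/h.
Velocity of drone relative to glider = (-49.081, 9.540) − (-43.496, -59.867) = (-5.585, 69.408) km/h.
Bearing = atan2(-5.59, 69.41) = 355.40° clockwise from north.

355°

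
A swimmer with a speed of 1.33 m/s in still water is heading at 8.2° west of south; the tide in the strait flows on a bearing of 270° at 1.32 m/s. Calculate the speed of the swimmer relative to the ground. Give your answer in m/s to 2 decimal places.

Taking east as x and north as y: velocity relative to the water = (-0.190, -1.316) m/s; the water relative to ground = (-1.320, 0.000) m/s.
Velocity relative to ground = (-0.190, -1.316) + (-1.320, 0.000) = (-1.510, -1.316) m/s.
Speed = |(-1.510, -1.316)| = 2.003 m/s.

2.00 m/s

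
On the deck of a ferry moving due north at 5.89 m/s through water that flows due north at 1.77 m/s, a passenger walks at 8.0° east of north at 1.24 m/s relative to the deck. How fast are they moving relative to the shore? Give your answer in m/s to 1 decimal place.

8.9 m/s

In east/north components (m/s): passenger relative to ferry = (0.173, 1.228); ferry relative to water = (0.000, 5.890); water relative to ground = (0.000, 1.770).
Sum = (0.173, 8.888) m/s.
Speed = |(0.173, 8.888)| = 8.890 m/s.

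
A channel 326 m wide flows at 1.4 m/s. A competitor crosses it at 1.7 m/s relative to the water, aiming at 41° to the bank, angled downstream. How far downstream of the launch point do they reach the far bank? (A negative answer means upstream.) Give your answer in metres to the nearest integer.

784 m

Perpendicular speed = 1.115 m/s; crossing time = 326 / 1.115 = 292.298 s.
Net downstream speed = 2.683 m/s.
Drift = 2.683 × 292.298 = 784.237 m (downstream).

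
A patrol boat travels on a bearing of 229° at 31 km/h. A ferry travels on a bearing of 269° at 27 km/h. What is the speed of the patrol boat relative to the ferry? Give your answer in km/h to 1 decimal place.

20.2 km/h

Taking east as x and north as y: patrol boat velocity = (-23.396, -20.338) km/h; ferry velocity = (-26.996, -0.471) km/h.
Velocity of patrol boat relative to ferry = (-23.396, -20.338) − (-26.996, -0.471) = (3.600, -19.867) km/h.
Magnitude = |(3.600, -19.867)| = 20.190 km/h.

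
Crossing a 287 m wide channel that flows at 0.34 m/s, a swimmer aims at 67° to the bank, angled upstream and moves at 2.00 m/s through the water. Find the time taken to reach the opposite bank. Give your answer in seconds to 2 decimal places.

The component of the swimmer's velocity perpendicular to the bank is 2.00 × sin 67° = 1.841 m/s.
The flow acts along the bank and has no component across it.
Time = 287 / 1.841 = 155.893 s.

155.89 s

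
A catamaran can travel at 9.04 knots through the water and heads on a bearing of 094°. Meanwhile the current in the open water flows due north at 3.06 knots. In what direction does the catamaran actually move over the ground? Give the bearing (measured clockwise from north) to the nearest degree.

Taking east as x and north as y: velocity relative to the water = (9.018, -0.631) knots; the water relative to ground = (0.000, 3.060) knots.
Velocity relative to ground = (9.018, -0.631) + (0.000, 3.060) = (9.018, 2.429) knots.
Bearing = atan2(9.02, 2.43) = 74.92° clockwise from north.

075°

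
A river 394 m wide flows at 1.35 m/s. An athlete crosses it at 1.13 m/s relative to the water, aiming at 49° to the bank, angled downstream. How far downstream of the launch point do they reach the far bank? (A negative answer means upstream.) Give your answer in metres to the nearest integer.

966 m

Perpendicular speed = 0.853 m/s; crossing time = 394 / 0.853 = 461.996 s.
Net downstream speed = 2.091 m/s.
Drift = 2.091 × 461.996 = 966.193 m (downstream).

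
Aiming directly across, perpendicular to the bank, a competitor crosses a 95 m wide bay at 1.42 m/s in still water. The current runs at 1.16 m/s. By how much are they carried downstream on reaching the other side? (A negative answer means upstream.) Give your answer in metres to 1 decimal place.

77.6 m

Perpendicular speed = 1.420 m/s; crossing time = 95 / 1.420 = 66.901 s.
Net downstream speed = 1.160 m/s.
Drift = 1.160 × 66.901 = 77.606 m (downstream).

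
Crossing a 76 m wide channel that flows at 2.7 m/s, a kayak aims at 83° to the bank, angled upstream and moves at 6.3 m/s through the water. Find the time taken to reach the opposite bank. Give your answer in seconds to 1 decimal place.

12.2 s

The component of the kayak's velocity perpendicular to the bank is 6.3 × sin 83° = 6.253 m/s.
The current is parallel to the bank, so it does not affect the crossing time.
Time = 76 / 6.253 = 12.154 s.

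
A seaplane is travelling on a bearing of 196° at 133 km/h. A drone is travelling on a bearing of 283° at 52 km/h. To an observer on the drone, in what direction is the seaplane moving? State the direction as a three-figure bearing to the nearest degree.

174°

Taking east as x and north as y: seaplane velocity = (-36.660, -127.848) km/h; drone velocity = (-50.667, 11.697) km/h.
Velocity of seaplane relative to drone = (-36.660, -127.848) − (-50.667, 11.697) = (14.007, -139.545) km/h.
Bearing = atan2(14.01, -139.55) = 174.27° clockwise from north.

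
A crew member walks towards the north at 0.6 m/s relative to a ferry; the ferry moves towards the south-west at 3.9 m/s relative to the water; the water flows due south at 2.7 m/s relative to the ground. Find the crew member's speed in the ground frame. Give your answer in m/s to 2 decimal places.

In east/north components (m/s): crew member relative to ferry = (0.000, 0.600); ferry relative to water = (-2.758, -2.758); water relative to ground = (0.000, -2.700).
Sum = (-2.758, -4.858) m/s.
Speed = |(-2.758, -4.858)| = 5.586 m/s.

5.59 m/s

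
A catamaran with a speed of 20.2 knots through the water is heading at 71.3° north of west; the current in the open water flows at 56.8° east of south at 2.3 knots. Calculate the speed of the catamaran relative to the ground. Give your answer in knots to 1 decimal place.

Taking east as x and north as y: velocity relative to the water = (-6.476, 19.134) knots; the water relative to ground = (1.925, -1.259) knots.
Velocity relative to ground = (-6.476, 19.134) + (1.925, -1.259) = (-4.552, 17.874) knots.
Speed = |(-4.552, 17.874)| = 18.445 knots.

18.4 knots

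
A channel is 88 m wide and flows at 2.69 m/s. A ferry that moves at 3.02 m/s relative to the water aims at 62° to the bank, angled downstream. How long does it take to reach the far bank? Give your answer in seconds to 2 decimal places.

The component of the ferry's velocity perpendicular to the bank is 3.02 × sin 62° = 2.667 m/s.
Only the cross-stream component determines the crossing time; the current contributes nothing perpendicular to the bank.
Time = 88 / 2.667 = 33.002 s.

33.00 s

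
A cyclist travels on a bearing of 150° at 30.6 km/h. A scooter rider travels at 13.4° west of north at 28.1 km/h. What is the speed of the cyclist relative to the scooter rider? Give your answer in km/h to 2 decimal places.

58.09 km/h

Taking east as x and north as y: cyclist velocity = (15.300, -26.500) km/h; scooter rider velocity = (-6.512, 27.335) km/h.
Velocity of cyclist relative to scooter rider = (15.300, -26.500) − (-6.512, 27.335) = (21.812, -53.835) km/h.
Magnitude = |(21.812, -53.835)| = 58.086 km/h.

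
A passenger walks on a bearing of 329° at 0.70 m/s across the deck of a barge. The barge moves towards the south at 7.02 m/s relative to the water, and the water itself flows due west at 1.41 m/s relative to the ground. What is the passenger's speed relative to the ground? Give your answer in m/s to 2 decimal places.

6.66 m/s

In east/north components (m/s): passenger relative to barge = (-0.361, 0.600); barge relative to water = (0.000, -7.020); water relative to ground = (-1.410, 0.000).
Sum = (-1.771, -6.420) m/s.
Speed = |(-1.771, -6.420)| = 6.660 m/s.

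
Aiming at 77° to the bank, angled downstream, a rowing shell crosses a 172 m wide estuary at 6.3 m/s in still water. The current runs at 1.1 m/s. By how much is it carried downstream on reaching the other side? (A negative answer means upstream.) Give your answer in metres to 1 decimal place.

70.5 m

Perpendicular speed = 6.139 m/s; crossing time = 172 / 6.139 = 28.020 s.
Net downstream speed = 2.517 m/s.
Drift = 2.517 × 28.020 = 70.531 m (downstream).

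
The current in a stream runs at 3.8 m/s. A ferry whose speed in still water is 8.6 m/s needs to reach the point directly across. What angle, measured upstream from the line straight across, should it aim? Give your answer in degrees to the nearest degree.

To cancel the current, the upstream component of the ferry's velocity must equal the flow: 8.6 sin θ = 3.8.
sin θ = 3.8 / 8.6 = 0.4419.
θ = arcsin(0.4419) = 26.223°.

26°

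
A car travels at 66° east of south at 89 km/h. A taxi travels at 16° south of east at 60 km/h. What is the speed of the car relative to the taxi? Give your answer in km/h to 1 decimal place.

30.7 km/h

Taking east as x and north as y: car velocity = (81.306, -36.200) km/h; taxi velocity = (57.676, -16.538) km/h.
Velocity of car relative to taxi = (81.306, -36.200) − (57.676, -16.538) = (23.630, -19.661) km/h.
Magnitude = |(23.630, -19.661)| = 30.740 km/h.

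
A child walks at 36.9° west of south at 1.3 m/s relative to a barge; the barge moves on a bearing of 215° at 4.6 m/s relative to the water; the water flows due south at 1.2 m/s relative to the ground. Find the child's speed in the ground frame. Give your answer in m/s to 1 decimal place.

6.9 m/s

In east/north components (m/s): child relative to barge = (-0.781, -1.040); barge relative to water = (-2.638, -3.768); water relative to ground = (0.000, -1.200).
Sum = (-3.419, -6.008) m/s.
Speed = |(-3.419, -6.008)| = 6.912 m/s.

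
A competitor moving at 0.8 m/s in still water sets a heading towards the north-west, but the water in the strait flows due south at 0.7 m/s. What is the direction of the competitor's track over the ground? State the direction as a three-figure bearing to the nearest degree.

Taking east as x and north as y: velocity relative to the water = (-0.566, 0.566) m/s; the water relative to ground = (0.000, -0.700) m/s.
Velocity relative to ground = (-0.566, 0.566) + (0.000, -0.700) = (-0.566, -0.134) m/s.
Bearing = atan2(-0.57, -0.13) = 256.64° clockwise from north.

257°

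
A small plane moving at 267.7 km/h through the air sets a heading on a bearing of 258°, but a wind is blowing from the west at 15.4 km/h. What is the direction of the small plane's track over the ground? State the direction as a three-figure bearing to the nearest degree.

Taking east as x and north as y: velocity relative to the air = (-261.850, -55.658) km/h; the air relative to ground = (15.400, 0.000) km/h.
Velocity relative to ground = (-261.850, -55.658) + (15.400, 0.000) = (-246.450, -55.658) km/h.
Bearing = atan2(-246.45, -55.66) = 257.27° clockwise from north.

257°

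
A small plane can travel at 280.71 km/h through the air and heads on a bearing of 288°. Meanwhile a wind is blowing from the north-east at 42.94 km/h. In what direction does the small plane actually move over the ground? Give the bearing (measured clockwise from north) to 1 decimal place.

280.7°

Taking east as x and north as y: velocity relative to the air = (-266.971, 86.744) km/h; the air relative to ground = (-30.363, -30.363) km/h.
Velocity relative to ground = (-266.971, 86.744) + (-30.363, -30.363) = (-297.334, 56.381) km/h.
Bearing = atan2(-297.33, 56.38) = 280.74° clockwise from north.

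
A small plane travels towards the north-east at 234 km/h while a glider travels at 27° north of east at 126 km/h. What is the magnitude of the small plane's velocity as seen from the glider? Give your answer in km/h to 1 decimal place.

Taking east as x and north as y: small plane velocity = (165.463, 165.463) km/h; glider velocity = (112.267, 57.203) km/h.
Velocity of small plane relative to glider = (165.463, 165.463) − (112.267, 57.203) = (53.196, 108.260) km/h.
Magnitude = |(53.196, 108.260)| = 120.624 km/h.

120.6 km/h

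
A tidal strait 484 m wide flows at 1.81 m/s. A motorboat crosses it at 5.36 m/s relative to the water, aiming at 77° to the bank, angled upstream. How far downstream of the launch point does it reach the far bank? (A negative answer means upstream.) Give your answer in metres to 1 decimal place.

56.0 m

Perpendicular speed = 5.223 m/s; crossing time = 484 / 5.223 = 92.674 s.
Net downstream speed = 0.604 m/s.
Drift = 0.604 × 92.674 = 55.999 m (downstream).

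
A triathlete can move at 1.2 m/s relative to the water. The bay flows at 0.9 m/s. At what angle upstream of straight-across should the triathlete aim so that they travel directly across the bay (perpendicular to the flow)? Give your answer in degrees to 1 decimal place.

To cancel the current, the upstream component of the triathlete's velocity must equal the flow: 1.2 sin θ = 0.9.
sin θ = 0.9 / 1.2 = 0.7500.
θ = arcsin(0.7500) = 48.590°.

48.6°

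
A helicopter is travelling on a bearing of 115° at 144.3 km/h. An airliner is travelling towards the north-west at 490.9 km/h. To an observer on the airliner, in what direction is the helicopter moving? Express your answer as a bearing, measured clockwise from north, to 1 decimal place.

Taking east as x and north as y: helicopter velocity = (130.780, -60.984) km/h; airliner velocity = (-347.119, 347.119) km/h.
Velocity of helicopter relative to airliner = (130.780, -60.984) − (-347.119, 347.119) = (477.899, -408.103) km/h.
Bearing = atan2(477.90, -408.10) = 130.50° clockwise from north.

130.5°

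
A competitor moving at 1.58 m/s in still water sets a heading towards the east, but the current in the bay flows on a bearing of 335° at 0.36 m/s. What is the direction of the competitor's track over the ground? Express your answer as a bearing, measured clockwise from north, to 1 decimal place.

Taking east as x and north as y: velocity relative to the water = (1.580, 0.000) m/s; the water relative to ground = (-0.152, 0.326) m/s.
Velocity relative to ground = (1.580, 0.000) + (-0.152, 0.326) = (1.428, 0.326) m/s.
Bearing = atan2(1.43, 0.33) = 77.13° clockwise from north.

077.1°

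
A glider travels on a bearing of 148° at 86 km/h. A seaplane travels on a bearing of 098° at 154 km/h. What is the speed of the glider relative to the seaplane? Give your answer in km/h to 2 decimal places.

118.68 km/h

Taking east as x and north as y: glider velocity = (45.573, -72.932) km/h; seaplane velocity = (152.501, -21.433) km/h.
Velocity of glider relative to seaplane = (45.573, -72.932) − (152.501, -21.433) = (-106.928, -51.499) km/h.
Magnitude = |(-106.928, -51.499)| = 118.684 km/h.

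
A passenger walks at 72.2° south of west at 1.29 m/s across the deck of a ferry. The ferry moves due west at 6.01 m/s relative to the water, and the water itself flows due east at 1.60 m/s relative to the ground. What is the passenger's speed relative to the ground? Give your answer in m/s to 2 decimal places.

In east/north components (m/s): passenger relative to ferry = (-0.394, -1.228); ferry relative to water = (-6.010, 0.000); water relative to ground = (1.600, 0.000).
Sum = (-4.804, -1.228) m/s.
Speed = |(-4.804, -1.228)| = 4.959 m/s.

4.96 m/s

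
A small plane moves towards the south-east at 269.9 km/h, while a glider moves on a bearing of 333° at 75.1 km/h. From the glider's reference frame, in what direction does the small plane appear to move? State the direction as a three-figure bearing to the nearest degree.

Taking east as x and north as y: small plane velocity = (190.848, -190.848) km/h; glider velocity = (-34.095, 66.915) km/h.
Velocity of small plane relative to glider = (190.848, -190.848) − (-34.095, 66.915) = (224.943, -257.763) km/h.
Bearing = atan2(224.94, -257.76) = 138.89° clockwise from north.

139°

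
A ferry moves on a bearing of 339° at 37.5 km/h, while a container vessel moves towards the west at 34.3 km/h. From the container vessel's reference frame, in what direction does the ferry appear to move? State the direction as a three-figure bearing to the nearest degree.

Taking east as x and north as y: ferry velocity = (-13.439, 35.009) km/h; container vessel velocity = (-34.300, 0.000) km/h.
Velocity of ferry relative to container vessel = (-13.439, 35.009) − (-34.300, 0.000) = (20.861, 35.009) km/h.
Bearing = atan2(20.86, 35.01) = 30.79° clockwise from north.

031°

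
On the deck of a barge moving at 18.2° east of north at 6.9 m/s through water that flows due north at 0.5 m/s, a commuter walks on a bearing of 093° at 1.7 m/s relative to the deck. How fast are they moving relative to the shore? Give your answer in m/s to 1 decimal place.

In east/north components (m/s): commuter relative to barge = (1.698, -0.089); barge relative to water = (2.155, 6.555); water relative to ground = (0.000, 0.500).
Sum = (3.853, 6.966) m/s.
Speed = |(3.853, 6.966)| = 7.960 m/s.

8.0 m/s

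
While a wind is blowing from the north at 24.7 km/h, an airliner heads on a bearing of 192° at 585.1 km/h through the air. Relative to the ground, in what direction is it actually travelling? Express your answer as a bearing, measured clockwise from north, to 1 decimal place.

Taking east as x and north as y: velocity relative to the air = (-121.649, -572.314) km/h; the air relative to ground = (0.000, -24.700) km/h.
Velocity relative to ground = (-121.649, -572.314) + (0.000, -24.700) = (-121.649, -597.014) km/h.
Bearing = atan2(-121.65, -597.01) = 191.52° clockwise from north.

191.5°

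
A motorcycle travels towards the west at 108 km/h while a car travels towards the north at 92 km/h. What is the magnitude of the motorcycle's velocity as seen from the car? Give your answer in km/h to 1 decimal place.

Taking east as x and north as y: motorcycle velocity = (-108.000, 0.000) km/h; car velocity = (0.000, 92.000) km/h.
Velocity of motorcycle relative to car = (-108.000, 0.000) − (0.000, 92.000) = (-108.000, -92.000) km/h.
Magnitude = |(-108.000, -92.000)| = 141.873 km/h.

141.9 km/h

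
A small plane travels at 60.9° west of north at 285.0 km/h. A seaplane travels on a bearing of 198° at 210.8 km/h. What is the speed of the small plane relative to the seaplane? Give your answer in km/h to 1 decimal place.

385.7 km/h

Taking east as x and north as y: small plane velocity = (-249.025, 138.606) km/h; seaplane velocity = (-65.141, -200.483) km/h.
Velocity of small plane relative to seaplane = (-249.025, 138.606) − (-65.141, -200.483) = (-183.884, 339.088) km/h.
Magnitude = |(-183.884, 339.088)| = 385.739 km/h.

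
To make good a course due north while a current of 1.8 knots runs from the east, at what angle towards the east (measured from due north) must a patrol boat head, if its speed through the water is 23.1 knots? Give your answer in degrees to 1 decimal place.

4.5°

The current pushes perpendicular to the desired track; the heading must have a component into the current equal to 1.8 knots: 23.1 sin θ = 1.8.
sin θ = 0.0779, so θ = 4.469°.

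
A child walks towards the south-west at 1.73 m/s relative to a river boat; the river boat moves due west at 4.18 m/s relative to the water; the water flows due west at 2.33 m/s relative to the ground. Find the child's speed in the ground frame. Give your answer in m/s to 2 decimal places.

7.83 m/s

In east/north components (m/s): child relative to river boat = (-1.223, -1.223); river boat relative to water = (-4.180, 0.000); water relative to ground = (-2.330, 0.000).
Sum = (-7.733, -1.223) m/s.
Speed = |(-7.733, -1.223)| = 7.829 m/s.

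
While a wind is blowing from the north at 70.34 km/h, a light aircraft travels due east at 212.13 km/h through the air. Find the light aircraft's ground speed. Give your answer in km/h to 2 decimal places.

223.49 km/h

Taking east as x and north as y: velocity relative to the air = (212.130, 0.000) km/h; the air relative to ground = (0.000, -70.340) km/h.
Velocity relative to ground = (212.130, 0.000) + (0.000, -70.340) = (212.130, -70.340) km/h.
Speed = |(212.130, -70.340)| = 223.488 km/h.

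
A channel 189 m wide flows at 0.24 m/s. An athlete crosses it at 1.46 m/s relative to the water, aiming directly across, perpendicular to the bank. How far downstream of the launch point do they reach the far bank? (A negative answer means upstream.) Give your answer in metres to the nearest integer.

Perpendicular speed = 1.460 m/s; crossing time = 189 / 1.460 = 129.452 s.
Net downstream speed = 0.240 m/s.
Drift = 0.240 × 129.452 = 31.068 m (downstream).

31 m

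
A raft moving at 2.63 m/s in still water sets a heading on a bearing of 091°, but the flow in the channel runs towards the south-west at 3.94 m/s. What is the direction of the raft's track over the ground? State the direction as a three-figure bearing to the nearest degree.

183°

Taking east as x and north as y: velocity relative to the water = (2.630, -0.046) m/s; the water relative to ground = (-2.786, -2.786) m/s.
Velocity relative to ground = (2.630, -0.046) + (-2.786, -2.786) = (-0.156, -2.832) m/s.
Bearing = atan2(-0.16, -2.83) = 183.16° clockwise from north.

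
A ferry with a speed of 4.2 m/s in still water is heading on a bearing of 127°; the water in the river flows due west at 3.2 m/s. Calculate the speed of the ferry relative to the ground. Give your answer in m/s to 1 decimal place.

Taking east as x and north as y: velocity relative to the water = (3.354, -2.528) m/s; the water relative to ground = (-3.200, 0.000) m/s.
Velocity relative to ground = (3.354, -2.528) + (-3.200, 0.000) = (0.154, -2.528) m/s.
Speed = |(0.154, -2.528)| = 2.532 m/s.

2.5 m/s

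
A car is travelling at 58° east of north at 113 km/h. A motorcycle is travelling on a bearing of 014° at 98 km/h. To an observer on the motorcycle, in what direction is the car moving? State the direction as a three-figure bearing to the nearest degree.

Taking east as x and north as y: car velocity = (95.829, 59.881) km/h; motorcycle velocity = (23.708, 95.089) km/h.
Velocity of car relative to motorcycle = (95.829, 59.881) − (23.708, 95.089) = (72.121, -35.208) km/h.
Bearing = atan2(72.12, -35.21) = 116.02° clockwise from north.

116°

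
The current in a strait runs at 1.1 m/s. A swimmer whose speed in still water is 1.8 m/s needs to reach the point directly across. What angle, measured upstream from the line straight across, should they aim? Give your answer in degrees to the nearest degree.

38°

To cancel the current, the upstream component of the swimmer's velocity must equal the flow: 1.8 sin θ = 1.1.
sin θ = 1.1 / 1.8 = 0.6111.
θ = arcsin(0.6111) = 37.670°.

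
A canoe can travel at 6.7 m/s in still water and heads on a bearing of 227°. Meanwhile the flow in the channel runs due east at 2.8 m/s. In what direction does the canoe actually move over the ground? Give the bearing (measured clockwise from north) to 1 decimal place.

204.7°

Taking east as x and north as y: velocity relative to the water = (-4.900, -4.569) m/s; the water relative to ground = (2.800, 0.000) m/s.
Velocity relative to ground = (-4.900, -4.569) + (2.800, 0.000) = (-2.100, -4.569) m/s.
Bearing = atan2(-2.10, -4.57) = 204.68° clockwise from north.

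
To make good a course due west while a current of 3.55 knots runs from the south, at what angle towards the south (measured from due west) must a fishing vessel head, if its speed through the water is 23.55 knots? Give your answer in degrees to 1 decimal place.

The current pushes perpendicular to the desired track; the heading must have a component into the current equal to 3.55 knots: 23.55 sin θ = 3.55.
sin θ = 0.1507, so θ = 8.670°.

8.7°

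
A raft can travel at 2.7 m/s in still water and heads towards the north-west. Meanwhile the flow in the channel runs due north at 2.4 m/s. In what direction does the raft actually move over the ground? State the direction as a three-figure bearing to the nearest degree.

Taking east as x and north as y: velocity relative to the water = (-1.909, 1.909) m/s; the water relative to ground = (0.000, 2.400) m/s.
Velocity relative to ground = (-1.909, 1.909) + (0.000, 2.400) = (-1.909, 4.309) m/s.
Bearing = atan2(-1.91, 4.31) = 336.10° clockwise from north.

336°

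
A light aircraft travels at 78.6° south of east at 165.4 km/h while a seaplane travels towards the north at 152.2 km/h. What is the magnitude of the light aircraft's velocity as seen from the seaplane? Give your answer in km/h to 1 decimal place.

316.0 km/h

Taking east as x and north as y: light aircraft velocity = (32.693, -162.137) km/h; seaplane velocity = (0.000, 152.200) km/h.
Velocity of light aircraft relative to seaplane = (32.693, -162.137) − (0.000, 152.200) = (32.693, -314.337) km/h.
Magnitude = |(32.693, -314.337)| = 316.032 km/h.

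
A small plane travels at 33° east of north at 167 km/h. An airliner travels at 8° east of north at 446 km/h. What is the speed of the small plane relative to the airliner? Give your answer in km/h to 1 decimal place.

Taking east as x and north as y: small plane velocity = (90.955, 140.058) km/h; airliner velocity = (62.071, 441.660) km/h.
Velocity of small plane relative to airliner = (90.955, 140.058) − (62.071, 441.660) = (28.884, -301.602) km/h.
Magnitude = |(28.884, -301.602)| = 302.981 km/h.

303.0 km/h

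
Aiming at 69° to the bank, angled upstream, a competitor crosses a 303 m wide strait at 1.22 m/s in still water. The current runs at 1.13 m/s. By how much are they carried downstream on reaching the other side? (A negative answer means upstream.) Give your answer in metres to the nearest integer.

184 m

Perpendicular speed = 1.139 m/s; crossing time = 303 / 1.139 = 266.030 s.
Net downstream speed = 0.693 m/s.
Drift = 0.693 × 266.030 = 184.303 m (downstream).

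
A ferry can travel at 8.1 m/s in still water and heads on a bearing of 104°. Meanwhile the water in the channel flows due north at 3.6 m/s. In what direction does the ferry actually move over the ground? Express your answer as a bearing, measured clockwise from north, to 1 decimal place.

078.2°

Taking east as x and north as y: velocity relative to the water = (7.859, -1.960) m/s; the water relative to ground = (0.000, 3.600) m/s.
Velocity relative to ground = (7.859, -1.960) + (0.000, 3.600) = (7.859, 1.640) m/s.
Bearing = atan2(7.86, 1.64) = 78.21° clockwise from north.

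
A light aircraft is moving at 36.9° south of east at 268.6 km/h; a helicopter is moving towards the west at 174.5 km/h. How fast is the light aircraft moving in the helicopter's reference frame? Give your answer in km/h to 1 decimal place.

421.4 km/h

Taking east as x and north as y: light aircraft velocity = (214.795, -161.273) km/h; helicopter velocity = (-174.500, 0.000) km/h.
Velocity of light aircraft relative to helicopter = (214.795, -161.273) − (-174.500, 0.000) = (389.295, -161.273) km/h.
Magnitude = |(389.295, -161.273)| = 421.378 km/h.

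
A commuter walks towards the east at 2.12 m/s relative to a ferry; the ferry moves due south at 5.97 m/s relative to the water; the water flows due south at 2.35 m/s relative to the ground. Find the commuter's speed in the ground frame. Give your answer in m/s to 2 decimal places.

8.59 m/s

In east/north components (m/s): commuter relative to ferry = (2.120, 0.000); ferry relative to water = (0.000, -5.970); water relative to ground = (0.000, -2.350).
Sum = (2.120, -8.320) m/s.
Speed = |(2.120, -8.320)| = 8.586 m/s.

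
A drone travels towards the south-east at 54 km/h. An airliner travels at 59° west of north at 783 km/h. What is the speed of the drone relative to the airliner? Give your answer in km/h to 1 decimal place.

Taking east as x and north as y: drone velocity = (38.184, -38.184) km/h; airliner velocity = (-671.162, 403.275) km/h.
Velocity of drone relative to airliner = (38.184, -38.184) − (-671.162, 403.275) = (709.346, -441.459) km/h.
Magnitude = |(709.346, -441.459)| = 835.498 km/h.

835.5 km/h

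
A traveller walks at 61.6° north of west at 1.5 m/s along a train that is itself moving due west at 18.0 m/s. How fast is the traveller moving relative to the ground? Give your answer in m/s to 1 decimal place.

Taking east as x and north as y: train velocity = (-18.000, 0.000) m/s; traveller velocity relative to train = (-0.713, 1.319) m/s.
Velocity relative to ground = (-18.000, 0.000) + (-0.713, 1.319) = (-18.713, 1.319) m/s.
Speed = |(-18.713, 1.319)| = 18.760 m/s.

18.8 m/s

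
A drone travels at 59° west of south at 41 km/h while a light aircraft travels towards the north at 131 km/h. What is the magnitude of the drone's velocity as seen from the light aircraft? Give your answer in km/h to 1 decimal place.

Taking east as x and north as y: drone velocity = (-35.144, -21.117) km/h; light aircraft velocity = (0.000, 131.000) km/h.
Velocity of drone relative to light aircraft = (-35.144, -21.117) − (0.000, 131.000) = (-35.144, -152.117) km/h.
Magnitude = |(-35.144, -152.117)| = 156.123 km/h.

156.1 km/h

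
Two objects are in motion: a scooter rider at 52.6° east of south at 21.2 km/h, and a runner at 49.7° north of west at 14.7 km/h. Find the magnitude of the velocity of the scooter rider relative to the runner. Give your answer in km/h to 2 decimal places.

Taking east as x and north as y: scooter rider velocity = (16.842, -12.876) km/h; runner velocity = (-9.508, 11.211) km/h.
Velocity of scooter rider relative to runner = (16.842, -12.876) − (-9.508, 11.211) = (26.349, -24.088) km/h.
Magnitude = |(26.349, -24.088)| = 35.700 km/h.

35.70 km/h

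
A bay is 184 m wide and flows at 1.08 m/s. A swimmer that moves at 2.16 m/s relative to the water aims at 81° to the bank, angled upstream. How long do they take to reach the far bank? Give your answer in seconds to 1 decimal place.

86.2 s

The component of the swimmer's velocity perpendicular to the bank is 2.16 × sin 81° = 2.133 m/s.
The flow acts along the bank and has no component across it.
Time = 184 / 2.133 = 86.247 s.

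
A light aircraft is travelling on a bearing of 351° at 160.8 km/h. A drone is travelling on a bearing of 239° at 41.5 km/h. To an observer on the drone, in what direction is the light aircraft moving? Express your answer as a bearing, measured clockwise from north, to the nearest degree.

003°

Taking east as x and north as y: light aircraft velocity = (-25.155, 158.820) km/h; drone velocity = (-35.572, -21.374) km/h.
Velocity of light aircraft relative to drone = (-25.155, 158.820) − (-35.572, -21.374) = (10.418, 180.194) km/h.
Bearing = atan2(10.42, 180.19) = 3.31° clockwise from north.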